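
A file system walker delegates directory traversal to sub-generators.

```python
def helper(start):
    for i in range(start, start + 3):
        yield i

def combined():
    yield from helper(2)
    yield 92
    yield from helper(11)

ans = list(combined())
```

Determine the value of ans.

Step 1: combined() delegates to helper(2):
  yield 2
  yield 3
  yield 4
Step 2: yield 92
Step 3: Delegates to helper(11):
  yield 11
  yield 12
  yield 13
Therefore ans = [2, 3, 4, 92, 11, 12, 13].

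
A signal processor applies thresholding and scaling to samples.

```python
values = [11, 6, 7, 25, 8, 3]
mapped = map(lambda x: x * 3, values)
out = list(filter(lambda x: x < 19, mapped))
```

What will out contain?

Step 1: Map x * 3:
  11 -> 33
  6 -> 18
  7 -> 21
  25 -> 75
  8 -> 24
  3 -> 9
Step 2: Filter for < 19:
  33: removed
  18: kept
  21: removed
  75: removed
  24: removed
  9: kept
Therefore out = [18, 9].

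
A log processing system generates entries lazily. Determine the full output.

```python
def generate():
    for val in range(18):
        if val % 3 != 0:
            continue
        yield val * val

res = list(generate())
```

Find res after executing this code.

Step 1: Only yield val**2 when val is divisible by 3:
  val=0: 0 % 3 == 0, yield 0**2 = 0
  val=3: 3 % 3 == 0, yield 3**2 = 9
  val=6: 6 % 3 == 0, yield 6**2 = 36
  val=9: 9 % 3 == 0, yield 9**2 = 81
  val=12: 12 % 3 == 0, yield 12**2 = 144
  val=15: 15 % 3 == 0, yield 15**2 = 225
Therefore res = [0, 9, 36, 81, 144, 225].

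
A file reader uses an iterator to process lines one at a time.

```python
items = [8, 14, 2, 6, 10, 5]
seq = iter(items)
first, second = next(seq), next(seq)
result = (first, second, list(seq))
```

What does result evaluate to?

Step 1: Create iterator over [8, 14, 2, 6, 10, 5].
Step 2: first = 8, second = 14.
Step 3: Remaining elements: [2, 6, 10, 5].
Therefore result = (8, 14, [2, 6, 10, 5]).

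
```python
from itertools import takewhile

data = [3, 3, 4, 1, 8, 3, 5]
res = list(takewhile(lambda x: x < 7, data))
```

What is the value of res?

Step 1: takewhile stops at first element >= 7:
  3 < 7: take
  3 < 7: take
  4 < 7: take
  1 < 7: take
  8 >= 7: stop
Therefore res = [3, 3, 4, 1].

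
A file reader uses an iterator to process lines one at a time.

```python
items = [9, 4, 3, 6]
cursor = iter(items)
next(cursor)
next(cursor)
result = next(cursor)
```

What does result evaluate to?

Step 1: Create iterator over [9, 4, 3, 6].
Step 2: next() consumes 9.
Step 3: next() consumes 4.
Step 4: next() returns 3.
Therefore result = 3.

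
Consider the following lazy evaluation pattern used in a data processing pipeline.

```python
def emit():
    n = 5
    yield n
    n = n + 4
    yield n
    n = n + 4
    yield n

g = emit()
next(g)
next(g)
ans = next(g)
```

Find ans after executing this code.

Step 1: Trace through generator execution:
  Yield 1: n starts at 5, yield 5
  Yield 2: n = 5 + 4 = 9, yield 9
  Yield 3: n = 9 + 4 = 13, yield 13
Step 2: First next() gets 5, second next() gets the second value, third next() yields 13.
Therefore ans = 13.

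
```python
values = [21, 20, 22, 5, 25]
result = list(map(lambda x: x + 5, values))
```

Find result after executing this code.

Step 1: Apply lambda x: x + 5 to each element:
  21 -> 26
  20 -> 25
  22 -> 27
  5 -> 10
  25 -> 30
Therefore result = [26, 25, 27, 10, 30].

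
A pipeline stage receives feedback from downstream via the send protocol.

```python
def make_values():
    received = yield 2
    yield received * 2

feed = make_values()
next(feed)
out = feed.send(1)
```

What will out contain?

Step 1: next(feed) advances to first yield, producing 2.
Step 2: send(1) resumes, received = 1.
Step 3: yield received * 2 = 1 * 2 = 2.
Therefore out = 2.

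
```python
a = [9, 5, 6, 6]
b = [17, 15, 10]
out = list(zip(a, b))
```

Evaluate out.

Step 1: zip stops at shortest (len(a)=4, len(b)=3):
  Index 0: (9, 17)
  Index 1: (5, 15)
  Index 2: (6, 10)
Step 2: Last element of a (6) has no pair, dropped.
Therefore out = [(9, 17), (5, 15), (6, 10)].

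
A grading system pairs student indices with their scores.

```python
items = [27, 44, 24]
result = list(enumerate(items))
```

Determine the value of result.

Step 1: enumerate pairs each element with its index:
  (0, 27)
  (1, 44)
  (2, 24)
Therefore result = [(0, 27), (1, 44), (2, 24)].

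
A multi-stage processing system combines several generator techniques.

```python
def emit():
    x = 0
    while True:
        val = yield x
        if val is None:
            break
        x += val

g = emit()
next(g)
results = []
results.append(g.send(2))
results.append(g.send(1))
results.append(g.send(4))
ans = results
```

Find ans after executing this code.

Step 1: next(g) -> yield 0.
Step 2: send(2) -> x = 2, yield 2.
Step 3: send(1) -> x = 3, yield 3.
Step 4: send(4) -> x = 7, yield 7.
Therefore ans = [2, 3, 7].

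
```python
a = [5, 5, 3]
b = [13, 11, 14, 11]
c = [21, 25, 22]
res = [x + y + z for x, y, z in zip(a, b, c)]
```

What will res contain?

Step 1: zip three lists (truncates to shortest, len=3):
  5 + 13 + 21 = 39
  5 + 11 + 25 = 41
  3 + 14 + 22 = 39
Therefore res = [39, 41, 39].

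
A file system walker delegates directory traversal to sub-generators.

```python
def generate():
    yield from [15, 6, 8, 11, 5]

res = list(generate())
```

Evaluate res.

Step 1: yield from delegates to the iterable, yielding each element.
Step 2: Collected values: [15, 6, 8, 11, 5].
Therefore res = [15, 6, 8, 11, 5].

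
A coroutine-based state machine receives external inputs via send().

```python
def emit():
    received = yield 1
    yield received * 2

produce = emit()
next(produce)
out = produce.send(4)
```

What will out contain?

Step 1: next(produce) advances to first yield, producing 1.
Step 2: send(4) resumes, received = 4.
Step 3: yield received * 2 = 4 * 2 = 8.
Therefore out = 8.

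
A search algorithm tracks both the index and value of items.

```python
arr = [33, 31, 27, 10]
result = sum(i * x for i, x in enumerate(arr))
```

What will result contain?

Step 1: Compute i * x for each (i, x) in enumerate([33, 31, 27, 10]):
  i=0, x=33: 0*33 = 0
  i=1, x=31: 1*31 = 31
  i=2, x=27: 2*27 = 54
  i=3, x=10: 3*10 = 30
Step 2: sum = 0 + 31 + 54 + 30 = 115.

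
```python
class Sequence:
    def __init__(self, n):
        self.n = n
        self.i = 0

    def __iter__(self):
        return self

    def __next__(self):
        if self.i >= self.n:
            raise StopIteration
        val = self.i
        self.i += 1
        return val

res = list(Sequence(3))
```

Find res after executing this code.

Step 1: Sequence(3) creates an iterator counting 0 to 2.
Step 2: list() consumes all values: [0, 1, 2].
Therefore res = [0, 1, 2].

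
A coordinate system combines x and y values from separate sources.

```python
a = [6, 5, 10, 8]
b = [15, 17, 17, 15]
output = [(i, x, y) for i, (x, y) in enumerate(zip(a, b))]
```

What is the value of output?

Step 1: enumerate(zip(a, b)) gives index with paired elements:
  i=0: (6, 15)
  i=1: (5, 17)
  i=2: (10, 17)
  i=3: (8, 15)
Therefore output = [(0, 6, 15), (1, 5, 17), (2, 10, 17), (3, 8, 15)].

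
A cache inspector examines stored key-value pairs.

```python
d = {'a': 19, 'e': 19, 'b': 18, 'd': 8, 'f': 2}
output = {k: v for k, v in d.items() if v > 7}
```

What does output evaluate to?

Step 1: Filter items where value > 7:
  'a': 19 > 7: kept
  'e': 19 > 7: kept
  'b': 18 > 7: kept
  'd': 8 > 7: kept
  'f': 2 <= 7: removed
Therefore output = {'a': 19, 'e': 19, 'b': 18, 'd': 8}.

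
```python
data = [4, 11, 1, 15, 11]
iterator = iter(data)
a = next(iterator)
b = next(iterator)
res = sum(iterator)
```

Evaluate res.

Step 1: Create iterator over [4, 11, 1, 15, 11].
Step 2: a = next() = 4, b = next() = 11.
Step 3: sum() of remaining [1, 15, 11] = 27.
Therefore res = 27.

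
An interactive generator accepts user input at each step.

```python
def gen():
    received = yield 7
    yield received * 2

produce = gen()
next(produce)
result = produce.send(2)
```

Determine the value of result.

Step 1: next(produce) advances to first yield, producing 7.
Step 2: send(2) resumes, received = 2.
Step 3: yield received * 2 = 2 * 2 = 4.
Therefore result = 4.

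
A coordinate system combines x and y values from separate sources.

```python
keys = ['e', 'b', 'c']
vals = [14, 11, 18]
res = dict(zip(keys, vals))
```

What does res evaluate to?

Step 1: zip pairs keys with values:
  'e' -> 14
  'b' -> 11
  'c' -> 18
Therefore res = {'e': 14, 'b': 11, 'c': 18}.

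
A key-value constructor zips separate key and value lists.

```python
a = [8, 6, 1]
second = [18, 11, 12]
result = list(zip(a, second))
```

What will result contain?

Step 1: zip pairs elements at same index:
  Index 0: (8, 18)
  Index 1: (6, 11)
  Index 2: (1, 12)
Therefore result = [(8, 18), (6, 11), (1, 12)].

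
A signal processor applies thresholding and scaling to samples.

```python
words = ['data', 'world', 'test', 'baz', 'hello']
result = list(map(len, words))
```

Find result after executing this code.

Step 1: Map len() to each word:
  'data' -> 4
  'world' -> 5
  'test' -> 4
  'baz' -> 3
  'hello' -> 5
Therefore result = [4, 5, 4, 3, 5].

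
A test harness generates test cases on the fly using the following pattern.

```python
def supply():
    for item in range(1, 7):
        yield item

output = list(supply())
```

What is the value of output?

Step 1: The generator yields each value from range(1, 7).
Step 2: list() consumes all yields: [1, 2, 3, 4, 5, 6].
Therefore output = [1, 2, 3, 4, 5, 6].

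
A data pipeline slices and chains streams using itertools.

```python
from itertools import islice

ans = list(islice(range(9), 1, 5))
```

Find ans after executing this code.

Step 1: islice(range(9), 1, 5) takes elements at indices [1, 5).
Step 2: Elements: [1, 2, 3, 4].
Therefore ans = [1, 2, 3, 4].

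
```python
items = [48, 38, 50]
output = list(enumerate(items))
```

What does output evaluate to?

Step 1: enumerate pairs each element with its index:
  (0, 48)
  (1, 38)
  (2, 50)
Therefore output = [(0, 48), (1, 38), (2, 50)].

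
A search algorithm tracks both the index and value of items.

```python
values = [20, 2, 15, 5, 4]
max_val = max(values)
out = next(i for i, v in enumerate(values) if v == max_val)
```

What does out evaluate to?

Step 1: max([20, 2, 15, 5, 4]) = 20.
Step 2: Find first index where value == 20:
  Index 0: 20 == 20, found!
Therefore out = 0.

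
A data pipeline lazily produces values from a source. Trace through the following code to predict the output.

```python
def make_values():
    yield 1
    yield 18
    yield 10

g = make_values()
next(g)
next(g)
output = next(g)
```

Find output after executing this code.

Step 1: make_values() creates a generator.
Step 2: next(g) yields 1 (consumed and discarded).
Step 3: next(g) yields 18 (consumed and discarded).
Step 4: next(g) yields 10, assigned to output.
Therefore output = 10.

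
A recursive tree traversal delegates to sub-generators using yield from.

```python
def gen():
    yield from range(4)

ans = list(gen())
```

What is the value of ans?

Step 1: yield from delegates to the iterable, yielding each element.
Step 2: Collected values: [0, 1, 2, 3].
Therefore ans = [0, 1, 2, 3].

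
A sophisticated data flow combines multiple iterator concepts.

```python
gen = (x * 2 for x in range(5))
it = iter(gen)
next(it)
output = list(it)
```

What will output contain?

Step 1: Generator produces [0, 2, 4, 6, 8].
Step 2: next(it) consumes first element (0).
Step 3: list(it) collects remaining: [2, 4, 6, 8].
Therefore output = [2, 4, 6, 8].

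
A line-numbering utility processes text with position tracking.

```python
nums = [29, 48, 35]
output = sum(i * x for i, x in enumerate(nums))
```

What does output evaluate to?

Step 1: Compute i * x for each (i, x) in enumerate([29, 48, 35]):
  i=0, x=29: 0*29 = 0
  i=1, x=48: 1*48 = 48
  i=2, x=35: 2*35 = 70
Step 2: sum = 0 + 48 + 70 = 118.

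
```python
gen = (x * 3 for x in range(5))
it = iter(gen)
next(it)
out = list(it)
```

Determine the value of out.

Step 1: Generator produces [0, 3, 6, 9, 12].
Step 2: next(it) consumes first element (0).
Step 3: list(it) collects remaining: [3, 6, 9, 12].
Therefore out = [3, 6, 9, 12].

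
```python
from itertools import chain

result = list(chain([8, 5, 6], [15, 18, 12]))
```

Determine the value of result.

Step 1: chain() concatenates iterables: [8, 5, 6] + [15, 18, 12].
Therefore result = [8, 5, 6, 15, 18, 12].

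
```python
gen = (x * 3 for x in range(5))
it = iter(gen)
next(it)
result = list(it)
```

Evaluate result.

Step 1: Generator produces [0, 3, 6, 9, 12].
Step 2: next(it) consumes first element (0).
Step 3: list(it) collects remaining: [3, 6, 9, 12].
Therefore result = [3, 6, 9, 12].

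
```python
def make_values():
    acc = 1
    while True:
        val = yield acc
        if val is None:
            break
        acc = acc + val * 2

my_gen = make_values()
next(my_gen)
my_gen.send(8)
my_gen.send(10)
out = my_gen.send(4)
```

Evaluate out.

Step 1: next() -> yield acc=1.
Step 2: send(8) -> val=8, acc = 1 + 8*2 = 17, yield 17.
Step 3: send(10) -> val=10, acc = 17 + 10*2 = 37, yield 37.
Step 4: send(4) -> val=4, acc = 37 + 4*2 = 45, yield 45.
Therefore out = 45.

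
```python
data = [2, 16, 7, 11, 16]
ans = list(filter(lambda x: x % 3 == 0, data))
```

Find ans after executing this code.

Step 1: Filter elements divisible by 3:
  2 % 3 = 2: removed
  16 % 3 = 1: removed
  7 % 3 = 1: removed
  11 % 3 = 2: removed
  16 % 3 = 1: removed
Therefore ans = [].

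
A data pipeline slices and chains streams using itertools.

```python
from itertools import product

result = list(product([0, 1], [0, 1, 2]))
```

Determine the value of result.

Step 1: product([0, 1], [0, 1, 2]) gives all pairs:
  (0, 0)
  (0, 1)
  (0, 2)
  (1, 0)
  (1, 1)
  (1, 2)
Therefore result = [(0, 0), (0, 1), (0, 2), (1, 0), (1, 1), (1, 2)].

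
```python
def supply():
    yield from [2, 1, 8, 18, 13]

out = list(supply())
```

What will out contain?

Step 1: yield from delegates to the iterable, yielding each element.
Step 2: Collected values: [2, 1, 8, 18, 13].
Therefore out = [2, 1, 8, 18, 13].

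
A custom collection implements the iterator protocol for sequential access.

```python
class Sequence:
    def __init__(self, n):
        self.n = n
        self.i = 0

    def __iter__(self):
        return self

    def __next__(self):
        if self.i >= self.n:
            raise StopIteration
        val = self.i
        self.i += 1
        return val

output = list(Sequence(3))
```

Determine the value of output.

Step 1: Sequence(3) creates an iterator counting 0 to 2.
Step 2: list() consumes all values: [0, 1, 2].
Therefore output = [0, 1, 2].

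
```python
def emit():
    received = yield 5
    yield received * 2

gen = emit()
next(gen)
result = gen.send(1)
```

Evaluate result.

Step 1: next(gen) advances to first yield, producing 5.
Step 2: send(1) resumes, received = 1.
Step 3: yield received * 2 = 1 * 2 = 2.
Therefore result = 2.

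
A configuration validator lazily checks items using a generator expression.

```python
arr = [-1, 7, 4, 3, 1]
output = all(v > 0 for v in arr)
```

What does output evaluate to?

Step 1: Check v > 0 for each element in [-1, 7, 4, 3, 1]:
  -1 > 0: False
  7 > 0: True
  4 > 0: True
  3 > 0: True
  1 > 0: True
Step 2: all() returns False.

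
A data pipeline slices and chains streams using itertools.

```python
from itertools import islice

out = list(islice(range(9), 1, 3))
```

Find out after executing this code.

Step 1: islice(range(9), 1, 3) takes elements at indices [1, 3).
Step 2: Elements: [1, 2].
Therefore out = [1, 2].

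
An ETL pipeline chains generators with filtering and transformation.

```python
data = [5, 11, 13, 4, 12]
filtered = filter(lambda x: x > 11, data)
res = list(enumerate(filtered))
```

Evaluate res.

Step 1: Filter [5, 11, 13, 4, 12] for > 11: [13, 12].
Step 2: enumerate re-indexes from 0: [(0, 13), (1, 12)].
Therefore res = [(0, 13), (1, 12)].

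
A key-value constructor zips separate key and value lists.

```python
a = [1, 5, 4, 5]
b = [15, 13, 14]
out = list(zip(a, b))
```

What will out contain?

Step 1: zip stops at shortest (len(a)=4, len(b)=3):
  Index 0: (1, 15)
  Index 1: (5, 13)
  Index 2: (4, 14)
Step 2: Last element of a (5) has no pair, dropped.
Therefore out = [(1, 15), (5, 13), (4, 14)].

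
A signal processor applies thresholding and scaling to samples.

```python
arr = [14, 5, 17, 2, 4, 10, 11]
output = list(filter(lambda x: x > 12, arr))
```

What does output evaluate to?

Step 1: Filter elements > 12:
  14: kept
  5: removed
  17: kept
  2: removed
  4: removed
  10: removed
  11: removed
Therefore output = [14, 17].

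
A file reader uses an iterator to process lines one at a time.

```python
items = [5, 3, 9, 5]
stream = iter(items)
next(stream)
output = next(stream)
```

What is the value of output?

Step 1: Create iterator over [5, 3, 9, 5].
Step 2: next() consumes 5.
Step 3: next() returns 3.
Therefore output = 3.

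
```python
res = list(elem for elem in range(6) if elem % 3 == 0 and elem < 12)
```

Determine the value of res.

Step 1: Filter range(6) where elem % 3 == 0 and elem < 12:
  elem=0: both conditions met, included
  elem=1: excluded (1 % 3 != 0)
  elem=2: excluded (2 % 3 != 0)
  elem=3: both conditions met, included
  elem=4: excluded (4 % 3 != 0)
  elem=5: excluded (5 % 3 != 0)
Therefore res = [0, 3].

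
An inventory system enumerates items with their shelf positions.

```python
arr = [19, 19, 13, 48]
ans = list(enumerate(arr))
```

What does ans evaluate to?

Step 1: enumerate pairs each element with its index:
  (0, 19)
  (1, 19)
  (2, 13)
  (3, 48)
Therefore ans = [(0, 19), (1, 19), (2, 13), (3, 48)].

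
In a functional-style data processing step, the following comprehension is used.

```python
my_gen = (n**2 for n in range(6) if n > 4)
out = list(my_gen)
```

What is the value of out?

Step 1: For range(6), keep n > 4, then square:
  n=0: 0 <= 4, excluded
  n=1: 1 <= 4, excluded
  n=2: 2 <= 4, excluded
  n=3: 3 <= 4, excluded
  n=4: 4 <= 4, excluded
  n=5: 5 > 4, yield 5**2 = 25
Therefore out = [25].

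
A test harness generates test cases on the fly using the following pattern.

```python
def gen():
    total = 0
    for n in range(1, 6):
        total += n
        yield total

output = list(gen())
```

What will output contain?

Step 1: Generator accumulates running sum:
  n=1: total = 1, yield 1
  n=2: total = 3, yield 3
  n=3: total = 6, yield 6
  n=4: total = 10, yield 10
  n=5: total = 15, yield 15
Therefore output = [1, 3, 6, 10, 15].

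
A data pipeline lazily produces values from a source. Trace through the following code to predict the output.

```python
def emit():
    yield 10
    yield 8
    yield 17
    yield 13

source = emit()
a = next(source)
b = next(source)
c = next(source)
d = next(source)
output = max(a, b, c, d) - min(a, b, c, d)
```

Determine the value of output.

Step 1: Create generator and consume all values:
  a = next(source) = 10
  b = next(source) = 8
  c = next(source) = 17
  d = next(source) = 13
Step 2: max = 17, min = 8, output = 17 - 8 = 9.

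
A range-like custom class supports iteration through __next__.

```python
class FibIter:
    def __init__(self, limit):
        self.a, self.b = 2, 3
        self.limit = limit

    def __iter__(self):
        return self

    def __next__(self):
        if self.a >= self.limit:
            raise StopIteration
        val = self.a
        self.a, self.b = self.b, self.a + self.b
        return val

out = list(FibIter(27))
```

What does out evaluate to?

Step 1: Fibonacci-like sequence (a=2, b=3) until >= 27:
  Yield 2, then a,b = 3,5
  Yield 3, then a,b = 5,8
  Yield 5, then a,b = 8,13
  Yield 8, then a,b = 13,21
  Yield 13, then a,b = 21,34
  Yield 21, then a,b = 34,55
Step 2: 34 >= 27, stop.
Therefore out = [2, 3, 5, 8, 13, 21].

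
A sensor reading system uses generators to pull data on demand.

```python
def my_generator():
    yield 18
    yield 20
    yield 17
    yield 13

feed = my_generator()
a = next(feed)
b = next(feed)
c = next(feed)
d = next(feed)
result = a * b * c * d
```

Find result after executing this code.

Step 1: Create generator and consume all values:
  a = next(feed) = 18
  b = next(feed) = 20
  c = next(feed) = 17
  d = next(feed) = 13
Step 2: result = 18 * 20 * 17 * 13 = 79560.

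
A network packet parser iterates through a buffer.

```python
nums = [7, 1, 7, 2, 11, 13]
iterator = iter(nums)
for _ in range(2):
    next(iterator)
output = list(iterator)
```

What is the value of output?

Step 1: Create iterator over [7, 1, 7, 2, 11, 13].
Step 2: Advance 2 positions (consuming [7, 1]).
Step 3: list() collects remaining elements: [7, 2, 11, 13].
Therefore output = [7, 2, 11, 13].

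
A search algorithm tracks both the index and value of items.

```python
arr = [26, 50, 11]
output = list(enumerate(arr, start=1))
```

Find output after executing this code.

Step 1: enumerate with start=1:
  (1, 26)
  (2, 50)
  (3, 11)
Therefore output = [(1, 26), (2, 50), (3, 11)].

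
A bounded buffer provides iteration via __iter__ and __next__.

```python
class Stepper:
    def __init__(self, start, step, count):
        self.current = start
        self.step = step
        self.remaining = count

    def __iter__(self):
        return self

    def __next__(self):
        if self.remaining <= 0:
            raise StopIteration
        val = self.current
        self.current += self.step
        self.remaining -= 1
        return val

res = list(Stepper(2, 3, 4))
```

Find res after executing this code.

Step 1: Stepper starts at 2, increments by 3, for 4 steps:
  Yield 2, then current += 3
  Yield 5, then current += 3
  Yield 8, then current += 3
  Yield 11, then current += 3
Therefore res = [2, 5, 8, 11].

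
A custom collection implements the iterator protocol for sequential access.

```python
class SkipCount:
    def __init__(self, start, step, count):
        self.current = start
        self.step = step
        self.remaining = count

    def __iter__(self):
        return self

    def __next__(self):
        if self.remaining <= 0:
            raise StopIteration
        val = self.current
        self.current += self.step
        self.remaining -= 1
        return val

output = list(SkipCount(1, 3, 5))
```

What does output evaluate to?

Step 1: SkipCount starts at 1, increments by 3, for 5 steps:
  Yield 1, then current += 3
  Yield 4, then current += 3
  Yield 7, then current += 3
  Yield 10, then current += 3
  Yield 13, then current += 3
Therefore output = [1, 4, 7, 10, 13].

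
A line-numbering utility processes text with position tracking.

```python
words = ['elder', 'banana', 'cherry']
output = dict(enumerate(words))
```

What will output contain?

Step 1: enumerate pairs indices with words:
  0 -> 'elder'
  1 -> 'banana'
  2 -> 'cherry'
Therefore output = {0: 'elder', 1: 'banana', 2: 'cherry'}.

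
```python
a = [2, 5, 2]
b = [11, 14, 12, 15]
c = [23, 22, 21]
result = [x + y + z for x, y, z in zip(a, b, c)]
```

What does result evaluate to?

Step 1: zip three lists (truncates to shortest, len=3):
  2 + 11 + 23 = 36
  5 + 14 + 22 = 41
  2 + 12 + 21 = 35
Therefore result = [36, 41, 35].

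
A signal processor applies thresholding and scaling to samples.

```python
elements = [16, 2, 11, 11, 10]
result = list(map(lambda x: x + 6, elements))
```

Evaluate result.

Step 1: Apply lambda x: x + 6 to each element:
  16 -> 22
  2 -> 8
  11 -> 17
  11 -> 17
  10 -> 16
Therefore result = [22, 8, 17, 17, 16].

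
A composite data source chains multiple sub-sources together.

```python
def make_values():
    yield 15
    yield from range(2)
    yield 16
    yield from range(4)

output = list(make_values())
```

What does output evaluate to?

Step 1: Trace yields in order:
  yield 15
  yield 0
  yield 1
  yield 16
  yield 0
  yield 1
  yield 2
  yield 3
Therefore output = [15, 0, 1, 16, 0, 1, 2, 3].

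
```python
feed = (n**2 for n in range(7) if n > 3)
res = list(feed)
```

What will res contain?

Step 1: For range(7), keep n > 3, then square:
  n=0: 0 <= 3, excluded
  n=1: 1 <= 3, excluded
  n=2: 2 <= 3, excluded
  n=3: 3 <= 3, excluded
  n=4: 4 > 3, yield 4**2 = 16
  n=5: 5 > 3, yield 5**2 = 25
  n=6: 6 > 3, yield 6**2 = 36
Therefore res = [16, 25, 36].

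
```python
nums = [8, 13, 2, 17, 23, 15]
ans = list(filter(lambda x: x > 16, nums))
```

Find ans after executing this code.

Step 1: Filter elements > 16:
  8: removed
  13: removed
  2: removed
  17: kept
  23: kept
  15: removed
Therefore ans = [17, 23].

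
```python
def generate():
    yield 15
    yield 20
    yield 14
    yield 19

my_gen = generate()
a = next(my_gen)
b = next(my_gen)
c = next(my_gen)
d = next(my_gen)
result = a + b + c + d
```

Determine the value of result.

Step 1: Create generator and consume all values:
  a = next(my_gen) = 15
  b = next(my_gen) = 20
  c = next(my_gen) = 14
  d = next(my_gen) = 19
Step 2: result = 15 + 20 + 14 + 19 = 68.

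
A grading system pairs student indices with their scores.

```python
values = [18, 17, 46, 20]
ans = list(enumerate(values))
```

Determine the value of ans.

Step 1: enumerate pairs each element with its index:
  (0, 18)
  (1, 17)
  (2, 46)
  (3, 20)
Therefore ans = [(0, 18), (1, 17), (2, 46), (3, 20)].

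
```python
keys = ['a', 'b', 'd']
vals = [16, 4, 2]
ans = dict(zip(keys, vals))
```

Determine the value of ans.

Step 1: zip pairs keys with values:
  'a' -> 16
  'b' -> 4
  'd' -> 2
Therefore ans = {'a': 16, 'b': 4, 'd': 2}.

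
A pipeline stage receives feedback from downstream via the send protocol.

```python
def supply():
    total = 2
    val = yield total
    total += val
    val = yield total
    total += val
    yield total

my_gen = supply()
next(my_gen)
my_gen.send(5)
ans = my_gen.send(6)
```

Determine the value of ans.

Step 1: next() -> yield total=2.
Step 2: send(5) -> val=5, total = 2+5 = 7, yield 7.
Step 3: send(6) -> val=6, total = 7+6 = 13, yield 13.
Therefore ans = 13.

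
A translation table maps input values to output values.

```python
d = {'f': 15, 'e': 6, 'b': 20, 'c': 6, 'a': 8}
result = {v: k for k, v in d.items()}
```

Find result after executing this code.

Step 1: Invert dict (swap keys and values):
  'f': 15 -> 15: 'f'
  'e': 6 -> 6: 'e'
  'b': 20 -> 20: 'b'
  'c': 6 -> 6: 'c'
  'a': 8 -> 8: 'a'
Therefore result = {15: 'f', 6: 'c', 20: 'b', 8: 'a'}.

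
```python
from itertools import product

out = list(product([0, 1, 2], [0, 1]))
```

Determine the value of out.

Step 1: product([0, 1, 2], [0, 1]) gives all pairs:
  (0, 0)
  (0, 1)
  (1, 0)
  (1, 1)
  (2, 0)
  (2, 1)
Therefore out = [(0, 0), (0, 1), (1, 0), (1, 1), (2, 0), (2, 1)].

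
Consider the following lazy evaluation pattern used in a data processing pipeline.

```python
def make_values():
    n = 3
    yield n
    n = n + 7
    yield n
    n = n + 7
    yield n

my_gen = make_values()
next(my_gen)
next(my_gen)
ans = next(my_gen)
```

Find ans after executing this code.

Step 1: Trace through generator execution:
  Yield 1: n starts at 3, yield 3
  Yield 2: n = 3 + 7 = 10, yield 10
  Yield 3: n = 10 + 7 = 17, yield 17
Step 2: First next() gets 3, second next() gets the second value, third next() yields 17.
Therefore ans = 17.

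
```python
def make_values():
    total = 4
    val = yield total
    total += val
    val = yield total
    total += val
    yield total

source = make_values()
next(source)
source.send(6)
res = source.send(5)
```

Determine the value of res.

Step 1: next() -> yield total=4.
Step 2: send(6) -> val=6, total = 4+6 = 10, yield 10.
Step 3: send(5) -> val=5, total = 10+5 = 15, yield 15.
Therefore res = 15.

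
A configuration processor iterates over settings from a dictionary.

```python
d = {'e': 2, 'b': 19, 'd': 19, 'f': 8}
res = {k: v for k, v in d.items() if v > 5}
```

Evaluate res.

Step 1: Filter items where value > 5:
  'e': 2 <= 5: removed
  'b': 19 > 5: kept
  'd': 19 > 5: kept
  'f': 8 > 5: kept
Therefore res = {'b': 19, 'd': 19, 'f': 8}.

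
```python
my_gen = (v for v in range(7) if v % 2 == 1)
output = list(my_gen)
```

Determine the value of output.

Step 1: Filter range(7) keeping only odd values:
  v=0: even, excluded
  v=1: odd, included
  v=2: even, excluded
  v=3: odd, included
  v=4: even, excluded
  v=5: odd, included
  v=6: even, excluded
Therefore output = [1, 3, 5].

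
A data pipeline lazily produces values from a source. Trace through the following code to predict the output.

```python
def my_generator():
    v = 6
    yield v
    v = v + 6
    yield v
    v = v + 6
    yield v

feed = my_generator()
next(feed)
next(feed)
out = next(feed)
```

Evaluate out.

Step 1: Trace through generator execution:
  Yield 1: v starts at 6, yield 6
  Yield 2: v = 6 + 6 = 12, yield 12
  Yield 3: v = 12 + 6 = 18, yield 18
Step 2: First next() gets 6, second next() gets the second value, third next() yields 18.
Therefore out = 18.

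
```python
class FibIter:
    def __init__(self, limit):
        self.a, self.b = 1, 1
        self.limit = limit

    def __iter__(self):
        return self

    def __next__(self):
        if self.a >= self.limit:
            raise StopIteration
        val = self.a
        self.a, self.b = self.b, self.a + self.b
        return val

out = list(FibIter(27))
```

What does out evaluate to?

Step 1: Fibonacci-like sequence (a=1, b=1) until >= 27:
  Yield 1, then a,b = 1,2
  Yield 1, then a,b = 2,3
  Yield 2, then a,b = 3,5
  Yield 3, then a,b = 5,8
  Yield 5, then a,b = 8,13
  Yield 8, then a,b = 13,21
  Yield 13, then a,b = 21,34
  Yield 21, then a,b = 34,55
Step 2: 34 >= 27, stop.
Therefore out = [1, 1, 2, 3, 5, 8, 13, 21].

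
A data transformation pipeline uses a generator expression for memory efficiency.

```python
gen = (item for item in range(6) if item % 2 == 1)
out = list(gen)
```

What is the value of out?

Step 1: Filter range(6) keeping only odd values:
  item=0: even, excluded
  item=1: odd, included
  item=2: even, excluded
  item=3: odd, included
  item=4: even, excluded
  item=5: odd, included
Therefore out = [1, 3, 5].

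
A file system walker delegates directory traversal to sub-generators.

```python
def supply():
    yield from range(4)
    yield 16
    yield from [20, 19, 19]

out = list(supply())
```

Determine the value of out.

Step 1: Trace yields in order:
  yield 0
  yield 1
  yield 2
  yield 3
  yield 16
  yield 20
  yield 19
  yield 19
Therefore out = [0, 1, 2, 3, 16, 20, 19, 19].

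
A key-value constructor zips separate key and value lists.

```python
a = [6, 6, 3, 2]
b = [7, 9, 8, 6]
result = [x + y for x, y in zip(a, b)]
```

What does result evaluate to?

Step 1: Add corresponding elements:
  6 + 7 = 13
  6 + 9 = 15
  3 + 8 = 11
  2 + 6 = 8
Therefore result = [13, 15, 11, 8].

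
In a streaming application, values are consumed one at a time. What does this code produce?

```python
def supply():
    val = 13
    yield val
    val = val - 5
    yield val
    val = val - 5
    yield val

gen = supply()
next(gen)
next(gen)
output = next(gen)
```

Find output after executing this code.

Step 1: Trace through generator execution:
  Yield 1: val starts at 13, yield 13
  Yield 2: val = 13 - 5 = 8, yield 8
  Yield 3: val = 8 - 5 = 3, yield 3
Step 2: First next() gets 13, second next() gets the second value, third next() yields 3.
Therefore output = 3.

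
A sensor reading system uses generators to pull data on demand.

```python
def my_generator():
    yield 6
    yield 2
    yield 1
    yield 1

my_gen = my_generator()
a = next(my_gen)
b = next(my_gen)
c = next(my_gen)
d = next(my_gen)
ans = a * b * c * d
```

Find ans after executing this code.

Step 1: Create generator and consume all values:
  a = next(my_gen) = 6
  b = next(my_gen) = 2
  c = next(my_gen) = 1
  d = next(my_gen) = 1
Step 2: ans = 6 * 2 * 1 * 1 = 12.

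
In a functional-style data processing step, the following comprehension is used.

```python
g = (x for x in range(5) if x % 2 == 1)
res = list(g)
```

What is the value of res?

Step 1: Filter range(5) keeping only odd values:
  x=0: even, excluded
  x=1: odd, included
  x=2: even, excluded
  x=3: odd, included
  x=4: even, excluded
Therefore res = [1, 3].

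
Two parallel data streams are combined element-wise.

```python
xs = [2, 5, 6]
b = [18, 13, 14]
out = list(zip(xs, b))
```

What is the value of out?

Step 1: zip pairs elements at same index:
  Index 0: (2, 18)
  Index 1: (5, 13)
  Index 2: (6, 14)
Therefore out = [(2, 18), (5, 13), (6, 14)].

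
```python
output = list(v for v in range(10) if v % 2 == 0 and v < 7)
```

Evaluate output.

Step 1: Filter range(10) where v % 2 == 0 and v < 7:
  v=0: both conditions met, included
  v=1: excluded (1 % 2 != 0)
  v=2: both conditions met, included
  v=3: excluded (3 % 2 != 0)
  v=4: both conditions met, included
  v=5: excluded (5 % 2 != 0)
  v=6: both conditions met, included
  v=7: excluded (7 % 2 != 0, 7 >= 7)
  v=8: excluded (8 >= 7)
  v=9: excluded (9 % 2 != 0, 9 >= 7)
Therefore output = [0, 2, 4, 6].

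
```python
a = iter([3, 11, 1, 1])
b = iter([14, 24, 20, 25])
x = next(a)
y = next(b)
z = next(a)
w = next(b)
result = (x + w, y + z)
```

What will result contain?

Step 1: a iterates [3, 11, 1, 1], b iterates [14, 24, 20, 25].
Step 2: x = next(a) = 3, y = next(b) = 14.
Step 3: z = next(a) = 11, w = next(b) = 24.
Step 4: result = (3 + 24, 14 + 11) = (27, 25).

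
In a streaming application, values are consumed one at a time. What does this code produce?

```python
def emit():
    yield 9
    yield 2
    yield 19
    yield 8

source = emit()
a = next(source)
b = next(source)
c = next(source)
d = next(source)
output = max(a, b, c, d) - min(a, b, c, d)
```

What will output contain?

Step 1: Create generator and consume all values:
  a = next(source) = 9
  b = next(source) = 2
  c = next(source) = 19
  d = next(source) = 8
Step 2: max = 19, min = 2, output = 19 - 2 = 17.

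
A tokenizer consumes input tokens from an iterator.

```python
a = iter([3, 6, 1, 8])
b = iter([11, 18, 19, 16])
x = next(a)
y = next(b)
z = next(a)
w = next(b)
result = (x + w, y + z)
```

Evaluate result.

Step 1: a iterates [3, 6, 1, 8], b iterates [11, 18, 19, 16].
Step 2: x = next(a) = 3, y = next(b) = 11.
Step 3: z = next(a) = 6, w = next(b) = 18.
Step 4: result = (3 + 18, 11 + 6) = (21, 17).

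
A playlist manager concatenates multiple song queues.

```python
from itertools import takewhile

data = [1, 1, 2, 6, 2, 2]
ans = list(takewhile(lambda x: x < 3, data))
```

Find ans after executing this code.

Step 1: takewhile stops at first element >= 3:
  1 < 3: take
  1 < 3: take
  2 < 3: take
  6 >= 3: stop
Therefore ans = [1, 1, 2].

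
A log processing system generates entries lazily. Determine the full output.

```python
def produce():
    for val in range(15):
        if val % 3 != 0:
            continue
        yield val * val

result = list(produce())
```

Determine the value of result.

Step 1: Only yield val**2 when val is divisible by 3:
  val=0: 0 % 3 == 0, yield 0**2 = 0
  val=3: 3 % 3 == 0, yield 3**2 = 9
  val=6: 6 % 3 == 0, yield 6**2 = 36
  val=9: 9 % 3 == 0, yield 9**2 = 81
  val=12: 12 % 3 == 0, yield 12**2 = 144
Therefore result = [0, 9, 36, 81, 144].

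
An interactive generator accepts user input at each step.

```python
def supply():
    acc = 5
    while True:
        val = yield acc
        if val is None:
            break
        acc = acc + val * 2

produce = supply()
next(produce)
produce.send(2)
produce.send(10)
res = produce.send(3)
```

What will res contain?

Step 1: next() -> yield acc=5.
Step 2: send(2) -> val=2, acc = 5 + 2*2 = 9, yield 9.
Step 3: send(10) -> val=10, acc = 9 + 10*2 = 29, yield 29.
Step 4: send(3) -> val=3, acc = 29 + 3*2 = 35, yield 35.
Therefore res = 35.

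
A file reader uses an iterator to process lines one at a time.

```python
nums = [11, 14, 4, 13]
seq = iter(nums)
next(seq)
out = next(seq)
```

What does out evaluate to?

Step 1: Create iterator over [11, 14, 4, 13].
Step 2: next() consumes 11.
Step 3: next() returns 14.
Therefore out = 14.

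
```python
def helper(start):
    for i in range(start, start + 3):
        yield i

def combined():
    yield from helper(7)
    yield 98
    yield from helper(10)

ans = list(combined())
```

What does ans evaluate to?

Step 1: combined() delegates to helper(7):
  yield 7
  yield 8
  yield 9
Step 2: yield 98
Step 3: Delegates to helper(10):
  yield 10
  yield 11
  yield 12
Therefore ans = [7, 8, 9, 98, 10, 11, 12].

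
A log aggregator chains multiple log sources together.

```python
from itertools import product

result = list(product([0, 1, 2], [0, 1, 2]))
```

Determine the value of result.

Step 1: product([0, 1, 2], [0, 1, 2]) gives all pairs:
  (0, 0)
  (0, 1)
  (0, 2)
  (1, 0)
  (1, 1)
  (1, 2)
  (2, 0)
  (2, 1)
  (2, 2)
Therefore result = [(0, 0), (0, 1), (0, 2), (1, 0), (1, 1), (1, 2), (2, 0), (2, 1), (2, 2)].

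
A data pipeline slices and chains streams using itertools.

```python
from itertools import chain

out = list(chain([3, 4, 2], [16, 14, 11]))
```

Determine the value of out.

Step 1: chain() concatenates iterables: [3, 4, 2] + [16, 14, 11].
Therefore out = [3, 4, 2, 16, 14, 11].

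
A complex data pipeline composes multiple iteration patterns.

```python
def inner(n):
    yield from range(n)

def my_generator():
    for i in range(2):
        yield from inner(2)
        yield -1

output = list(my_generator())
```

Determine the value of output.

Step 1: For each i in range(2):
  i=0: yield from inner(2) -> [0, 1], then yield -1
  i=1: yield from inner(2) -> [0, 1], then yield -1
Therefore output = [0, 1, -1, 0, 1, -1].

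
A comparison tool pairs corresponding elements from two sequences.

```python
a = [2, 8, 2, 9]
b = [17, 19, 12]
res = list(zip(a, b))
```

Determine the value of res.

Step 1: zip stops at shortest (len(a)=4, len(b)=3):
  Index 0: (2, 17)
  Index 1: (8, 19)
  Index 2: (2, 12)
Step 2: Last element of a (9) has no pair, dropped.
Therefore res = [(2, 17), (8, 19), (2, 12)].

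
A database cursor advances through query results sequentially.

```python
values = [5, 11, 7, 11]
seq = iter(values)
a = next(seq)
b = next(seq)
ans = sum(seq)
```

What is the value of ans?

Step 1: Create iterator over [5, 11, 7, 11].
Step 2: a = next() = 5, b = next() = 11.
Step 3: sum() of remaining [7, 11] = 18.
Therefore ans = 18.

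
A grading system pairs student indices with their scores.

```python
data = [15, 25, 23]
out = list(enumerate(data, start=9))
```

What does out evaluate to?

Step 1: enumerate with start=9:
  (9, 15)
  (10, 25)
  (11, 23)
Therefore out = [(9, 15), (10, 25), (11, 23)].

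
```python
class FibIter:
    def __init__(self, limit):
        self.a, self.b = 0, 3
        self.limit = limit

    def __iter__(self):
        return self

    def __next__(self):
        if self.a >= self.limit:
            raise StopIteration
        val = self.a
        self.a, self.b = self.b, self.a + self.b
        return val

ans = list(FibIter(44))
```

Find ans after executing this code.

Step 1: Fibonacci-like sequence (a=0, b=3) until >= 44:
  Yield 0, then a,b = 3,3
  Yield 3, then a,b = 3,6
  Yield 3, then a,b = 6,9
  Yield 6, then a,b = 9,15
  Yield 9, then a,b = 15,24
  Yield 15, then a,b = 24,39
  Yield 24, then a,b = 39,63
  Yield 39, then a,b = 63,102
Step 2: 63 >= 44, stop.
Therefore ans = [0, 3, 3, 6, 9, 15, 24, 39].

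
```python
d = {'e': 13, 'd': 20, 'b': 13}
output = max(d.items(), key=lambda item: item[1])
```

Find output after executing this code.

Step 1: Find item with maximum value:
  ('e', 13)
  ('d', 20)
  ('b', 13)
Step 2: Maximum value is 20 at key 'd'.
Therefore output = ('d', 20).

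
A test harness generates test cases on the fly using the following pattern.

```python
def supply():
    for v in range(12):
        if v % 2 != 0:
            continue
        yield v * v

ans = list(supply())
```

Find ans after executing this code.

Step 1: Only yield v**2 when v is divisible by 2:
  v=0: 0 % 2 == 0, yield 0**2 = 0
  v=2: 2 % 2 == 0, yield 2**2 = 4
  v=4: 4 % 2 == 0, yield 4**2 = 16
  v=6: 6 % 2 == 0, yield 6**2 = 36
  v=8: 8 % 2 == 0, yield 8**2 = 64
  v=10: 10 % 2 == 0, yield 10**2 = 100
Therefore ans = [0, 4, 16, 36, 64, 100].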